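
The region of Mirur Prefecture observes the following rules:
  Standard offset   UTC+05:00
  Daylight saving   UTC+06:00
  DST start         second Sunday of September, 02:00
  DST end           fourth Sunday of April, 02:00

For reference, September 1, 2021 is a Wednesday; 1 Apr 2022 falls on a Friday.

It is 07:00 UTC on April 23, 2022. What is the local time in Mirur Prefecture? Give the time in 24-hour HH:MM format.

1 September 2021 is a Wednesday, so the first Sunday is September 5 and the second is September 12.
1 April 2022 is a Friday, so the first Sunday is April 3 and the fourth is April 24.
At the standard offset (UTC+05:00), 07:00 UTC + 5h = 12:00 Mirur Prefecture standard time.
The standard-time date in Mirur Prefecture, April 23, 2022, lies within the daylight-saving period (12 September 2021 – 24 April 2022), so Mirur Prefecture is on daylight time, UTC+06:00.
07:00 UTC + 6h = 13:00 local.

13:00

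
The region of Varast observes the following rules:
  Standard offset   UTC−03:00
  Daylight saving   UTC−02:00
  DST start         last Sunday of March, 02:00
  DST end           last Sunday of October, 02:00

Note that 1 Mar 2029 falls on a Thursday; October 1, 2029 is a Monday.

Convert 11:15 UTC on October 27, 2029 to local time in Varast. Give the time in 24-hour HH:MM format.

09:15

1 March 2029 is a Thursday, so Sundays fall on 4, 11, 18, 25; the last is March 25.
1 October 2029 is a Monday, so Sundays fall on 7, 14, 21, 28; the last is October 28.
At the standard offset (UTC−03:00), 11:15 UTC − 3h = 08:15 Varast standard time.
The standard-time date in Varast, October 27, 2029, lies within the daylight-saving period (25 March – 28 October), so Varast is on daylight time, UTC−02:00.
11:15 UTC − 2h = 09:15 local.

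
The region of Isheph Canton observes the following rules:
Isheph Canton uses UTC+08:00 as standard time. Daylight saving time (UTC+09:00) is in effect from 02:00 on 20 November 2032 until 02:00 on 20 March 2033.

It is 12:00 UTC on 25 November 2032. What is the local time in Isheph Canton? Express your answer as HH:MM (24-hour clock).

21:00

At the standard offset (UTC+08:00), 12:00 UTC + 8h = 20:00 Isheph Canton standard time.
The standard-time date in Isheph Canton, 25 November 2032, lies within the daylight-saving period (20 November 2032 – 20 March 2033), so Isheph Canton is on daylight time, UTC+09:00.
12:00 UTC + 9h = 21:00 local.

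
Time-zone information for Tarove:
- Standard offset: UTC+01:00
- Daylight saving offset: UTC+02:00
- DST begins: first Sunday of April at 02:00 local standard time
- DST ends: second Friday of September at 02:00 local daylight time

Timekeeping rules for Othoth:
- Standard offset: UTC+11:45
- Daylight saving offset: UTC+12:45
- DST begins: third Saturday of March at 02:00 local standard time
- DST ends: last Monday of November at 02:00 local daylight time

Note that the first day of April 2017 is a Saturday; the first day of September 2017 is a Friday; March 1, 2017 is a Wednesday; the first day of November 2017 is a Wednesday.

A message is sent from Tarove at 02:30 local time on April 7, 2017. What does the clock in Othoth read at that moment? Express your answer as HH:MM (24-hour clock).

1 April 2017 is a Saturday, so the first Sunday is April 2.
1 September 2017 is a Friday, so the first Friday is September 1 and the second is September 8.
April 7, 2017 lies within the daylight-saving period (2 April – 8 September), so Tarove is on daylight time, UTC+02:00.
02:30 Tarove − 2h = 00:30 UTC.
1 March 2017 is a Wednesday, so the first Saturday is March 4 and the third is March 18.
1 November 2017 is a Wednesday, so Mondays fall on 6, 13, 20, 27; the last is November 27.
At the standard offset (UTC+11:45), 00:30 UTC + 11h45m = 12:15 Othoth standard time.
The standard-time date in Othoth, April 7, 2017, falls between 18 March and 27 November, so daylight saving is in effect and Othoth is at UTC+12:45.
00:30 UTC + 12h45m = 13:15 Othoth.

13:15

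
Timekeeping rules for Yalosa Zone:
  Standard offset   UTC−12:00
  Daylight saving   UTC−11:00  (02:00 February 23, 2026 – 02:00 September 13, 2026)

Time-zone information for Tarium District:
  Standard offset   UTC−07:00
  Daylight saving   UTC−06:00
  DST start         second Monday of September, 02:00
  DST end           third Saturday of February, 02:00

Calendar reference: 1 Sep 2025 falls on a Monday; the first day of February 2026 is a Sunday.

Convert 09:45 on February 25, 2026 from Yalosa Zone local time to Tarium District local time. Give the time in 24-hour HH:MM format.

February 25, 2026 falls between 23 February and 13 September, so daylight saving is in effect and Yalosa Zone is at UTC−11:00.
09:45 Yalosa Zone + 11h = 20:45 UTC.
1 September 2025 is a Monday, so the first Monday is September 1 and the second is September 8.
1 February 2026 is a Sunday, so the first Saturday is February 7 and the third is February 21.
At the standard offset (UTC−07:00), 20:45 UTC − 7h = 13:45 Tarium District standard time.
The standard-time date in Tarium District, February 25, 2026, is outside the daylight-saving period (8 September 2025 – 21 February 2026), so Tarium District is on standard time, UTC−07:00.
20:45 UTC − 7h = 13:45 Tarium District.

13:45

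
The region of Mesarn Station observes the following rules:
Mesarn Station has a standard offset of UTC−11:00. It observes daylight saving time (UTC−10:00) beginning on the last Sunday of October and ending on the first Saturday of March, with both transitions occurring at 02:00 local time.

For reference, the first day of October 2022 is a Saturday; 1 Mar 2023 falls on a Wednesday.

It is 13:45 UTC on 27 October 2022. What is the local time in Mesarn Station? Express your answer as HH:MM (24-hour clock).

02:45

1 October 2022 is a Saturday, so Sundays fall on 2, 9, 16, 23, 30; the last is October 30.
1 March 2023 is a Wednesday, so the first Saturday is March 4.
At the standard offset (UTC−11:00), 13:45 UTC − 11h = 02:45 Mesarn Station standard time.
The standard-time date in Mesarn Station, 27 October 2022, does not fall between 30 October 2022 and 4 March 2023, so daylight saving is not in effect and Mesarn Station is at UTC−11:00.
13:45 UTC − 11h = 02:45 local.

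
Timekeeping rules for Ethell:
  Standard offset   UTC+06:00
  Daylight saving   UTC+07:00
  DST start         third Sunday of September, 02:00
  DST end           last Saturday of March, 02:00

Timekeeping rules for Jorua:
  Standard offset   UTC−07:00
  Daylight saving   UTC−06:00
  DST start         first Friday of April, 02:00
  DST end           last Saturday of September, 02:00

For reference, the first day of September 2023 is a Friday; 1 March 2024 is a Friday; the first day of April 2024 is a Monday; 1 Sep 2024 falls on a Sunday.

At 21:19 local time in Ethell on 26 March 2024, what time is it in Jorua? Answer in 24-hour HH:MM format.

1 September 2023 is a Friday, so the first Sunday is September 3 and the third is September 17.
1 March 2024 is a Friday, so Saturdays fall on 2, 9, 16, 23, 30; the last is March 30.
Daylight saving runs 17 September 2023 – 30 March 2024; 26 March 2024 is inside that window, so Ethell is at UTC+07:00.
21:19 Ethell − 7h = 14:19 UTC.
1 April 2024 is a Monday, so the first Friday is April 5.
1 September 2024 is a Sunday, so Saturdays fall on 7, 14, 21, 28; the last is September 28.
At the standard offset (UTC−07:00), 14:19 UTC − 7h = 07:19 Jorua standard time.
The standard-time date in Jorua, 26 March 2024, does not fall between 5 April and 28 September, so daylight saving is not in effect and Jorua is at UTC−07:00.
14:19 UTC − 7h = 07:19 Jorua.

07:19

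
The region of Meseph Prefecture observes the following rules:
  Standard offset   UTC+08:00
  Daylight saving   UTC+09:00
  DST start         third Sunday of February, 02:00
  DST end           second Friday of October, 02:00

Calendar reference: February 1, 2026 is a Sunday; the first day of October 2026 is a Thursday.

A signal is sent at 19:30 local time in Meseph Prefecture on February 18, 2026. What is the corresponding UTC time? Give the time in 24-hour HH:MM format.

10:30

1 February 2026 is a Sunday, so the first Sunday is February 1 and the third is February 15.
1 October 2026 is a Thursday, so the first Friday is October 2 and the second is October 9.
February 18, 2026 falls between 15 February and 9 October, so daylight saving is in effect and Meseph Prefecture is at UTC+09:00.
19:30 local − 9h = 10:30 UTC.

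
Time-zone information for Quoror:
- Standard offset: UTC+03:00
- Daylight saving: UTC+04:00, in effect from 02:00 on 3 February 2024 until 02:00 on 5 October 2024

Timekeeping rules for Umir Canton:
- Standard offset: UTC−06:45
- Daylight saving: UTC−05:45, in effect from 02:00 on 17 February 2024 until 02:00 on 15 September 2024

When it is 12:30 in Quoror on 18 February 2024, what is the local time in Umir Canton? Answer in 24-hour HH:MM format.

02:45

18 February 2024 lies within the daylight-saving period (3 February – 5 October), so Quoror is on daylight time, UTC+04:00.
12:30 Quoror − 4h = 08:30 UTC.
At the standard offset (UTC−06:45), 08:30 UTC − 6h45m = 01:45 Umir Canton standard time.
Daylight saving runs 17 February – 15 September; the standard-time date in Umir Canton, 18 February 2024, is inside that window, so Umir Canton is at UTC−05:45.
08:30 UTC − 5h45m = 02:45 Umir Canton.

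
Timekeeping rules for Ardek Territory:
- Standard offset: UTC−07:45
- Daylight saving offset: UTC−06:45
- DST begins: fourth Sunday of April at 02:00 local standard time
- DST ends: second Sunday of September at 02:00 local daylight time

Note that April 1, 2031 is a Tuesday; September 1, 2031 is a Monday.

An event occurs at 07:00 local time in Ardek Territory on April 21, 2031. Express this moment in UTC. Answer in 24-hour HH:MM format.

1 April 2031 is a Tuesday, so the first Sunday is April 6 and the fourth is April 27.
1 September 2031 is a Monday, so the first Sunday is September 7 and the second is September 14.
April 21, 2031 is outside the daylight-saving period (27 April – 14 September), so Ardek Territory is on standard time, UTC−07:45.
07:00 local + 7h45m = 14:45 UTC.

14:45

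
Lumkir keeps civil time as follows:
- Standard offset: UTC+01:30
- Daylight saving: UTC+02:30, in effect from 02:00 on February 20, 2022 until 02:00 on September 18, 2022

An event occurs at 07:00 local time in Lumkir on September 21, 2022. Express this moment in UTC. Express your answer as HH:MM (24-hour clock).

Daylight saving runs 20 February – 18 September; September 21, 2022 is outside that window, so Lumkir is on standard time at UTC+01:30.
07:00 local − 1h30m = 05:30 UTC.

05:30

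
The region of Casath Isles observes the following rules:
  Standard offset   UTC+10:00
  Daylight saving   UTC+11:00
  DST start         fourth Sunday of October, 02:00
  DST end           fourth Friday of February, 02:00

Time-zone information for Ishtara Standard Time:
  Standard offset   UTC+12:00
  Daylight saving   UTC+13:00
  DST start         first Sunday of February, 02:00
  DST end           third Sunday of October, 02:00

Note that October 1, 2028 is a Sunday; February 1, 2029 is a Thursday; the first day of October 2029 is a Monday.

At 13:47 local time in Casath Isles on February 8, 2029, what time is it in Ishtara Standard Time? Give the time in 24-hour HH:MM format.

15:47

1 October 2028 is a Sunday, so the first Sunday is October 1 and the fourth is October 22.
1 February 2029 is a Thursday, so the first Friday is February 2 and the fourth is February 23.
February 8, 2029 lies within the daylight-saving period (22 October 2028 – 23 February 2029), so Casath Isles is on daylight time, UTC+11:00.
13:47 Casath Isles − 11h = 02:47 UTC.
1 February 2029 is a Thursday, so the first Sunday is February 4.
1 October 2029 is a Monday, so the first Sunday is October 7 and the third is October 21.
At the standard offset (UTC+12:00), 02:47 UTC + 12h = 14:47 Ishtara Standard Time standard time.
The standard-time date in Ishtara Standard Time, February 8, 2029, falls between 4 February and 21 October, so daylight saving is in effect and Ishtara Standard Time is at UTC+13:00.
02:47 UTC + 13h = 15:47 Ishtara Standard Time.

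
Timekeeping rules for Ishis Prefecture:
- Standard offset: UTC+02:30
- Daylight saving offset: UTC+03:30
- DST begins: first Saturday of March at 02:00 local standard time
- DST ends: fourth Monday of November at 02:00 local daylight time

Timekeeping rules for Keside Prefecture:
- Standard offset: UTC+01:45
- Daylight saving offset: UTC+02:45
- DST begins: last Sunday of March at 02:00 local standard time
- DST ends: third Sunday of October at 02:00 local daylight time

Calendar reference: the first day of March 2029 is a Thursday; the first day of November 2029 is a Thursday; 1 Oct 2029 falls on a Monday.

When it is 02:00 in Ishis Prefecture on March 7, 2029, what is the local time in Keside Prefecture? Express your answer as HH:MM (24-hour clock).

1 March 2029 is a Thursday, so the first Saturday is March 3.
1 November 2029 is a Thursday, so the first Monday is November 5 and the fourth is November 26.
March 7, 2029 lies within the daylight-saving period (3 March – 26 November), so Ishis Prefecture is on daylight time, UTC+03:30.
02:00 Ishis Prefecture − 3h30m = 22:30 UTC (rolling into the previous day, 6 March 2029).
1 March 2029 is a Thursday, so Sundays fall on 4, 11, 18, 25; the last is March 25.
1 October 2029 is a Monday, so the first Sunday is October 7 and the third is October 21.
At the standard offset (UTC+01:45), 22:30 UTC + 1h45m = 00:15 Keside Prefecture standard time (rolling into the next day, 7 March 2029).
The standard-time date in Keside Prefecture, March 7, 2029, is outside the daylight-saving period (25 March – 21 October), so Keside Prefecture is on standard time, UTC+01:45.
22:30 UTC + 1h45m = 00:15 Keside Prefecture (rolling into the next day, 7 March 2029).

00:15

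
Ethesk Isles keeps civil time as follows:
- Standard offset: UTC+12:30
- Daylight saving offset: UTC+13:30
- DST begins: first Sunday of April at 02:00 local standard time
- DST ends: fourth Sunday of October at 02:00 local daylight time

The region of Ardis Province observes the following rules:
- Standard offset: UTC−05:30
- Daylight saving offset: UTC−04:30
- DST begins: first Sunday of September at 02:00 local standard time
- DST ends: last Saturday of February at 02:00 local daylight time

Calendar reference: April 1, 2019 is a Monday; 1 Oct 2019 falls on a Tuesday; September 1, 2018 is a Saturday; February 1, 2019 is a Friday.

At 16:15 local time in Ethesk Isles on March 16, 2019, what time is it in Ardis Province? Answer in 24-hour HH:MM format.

22:15

1 April 2019 is a Monday, so the first Sunday is April 7.
1 October 2019 is a Tuesday, so the first Sunday is October 6 and the fourth is October 27.
Daylight saving runs 7 April – 27 October; March 16, 2019 is outside that window, so Ethesk Isles is on standard time at UTC+12:30.
16:15 Ethesk Isles − 12h30m = 03:45 UTC.
1 September 2018 is a Saturday, so the first Sunday is September 2.
1 February 2019 is a Friday, so Saturdays fall on 2, 9, 16, 23; the last is February 23.
At the standard offset (UTC−05:30), 03:45 UTC − 5h30m = 22:15 Ardis Province standard time (rolling into the previous day, 15 March 2019).
The standard-time date in Ardis Province, March 15, 2019, is outside the daylight-saving period (2 September 2018 – 23 February 2019), so Ardis Province is on standard time, UTC−05:30.
03:45 UTC − 5h30m = 22:15 Ardis Province (rolling into the previous day, 15 March 2019).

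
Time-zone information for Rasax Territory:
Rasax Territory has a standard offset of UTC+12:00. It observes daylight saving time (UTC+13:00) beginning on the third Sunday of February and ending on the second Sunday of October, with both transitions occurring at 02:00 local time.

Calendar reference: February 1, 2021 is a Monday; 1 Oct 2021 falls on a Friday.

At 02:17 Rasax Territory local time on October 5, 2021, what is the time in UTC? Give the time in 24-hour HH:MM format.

13:17

1 February 2021 is a Monday, so the first Sunday is February 7 and the third is February 21.
1 October 2021 is a Friday, so the first Sunday is October 3 and the second is October 10.
Daylight saving runs 21 February – 10 October; October 5, 2021 is inside that window, so Rasax Territory is at UTC+13:00.
02:17 local − 13h = 13:17 UTC (rolling into the previous day, 4 October 2021).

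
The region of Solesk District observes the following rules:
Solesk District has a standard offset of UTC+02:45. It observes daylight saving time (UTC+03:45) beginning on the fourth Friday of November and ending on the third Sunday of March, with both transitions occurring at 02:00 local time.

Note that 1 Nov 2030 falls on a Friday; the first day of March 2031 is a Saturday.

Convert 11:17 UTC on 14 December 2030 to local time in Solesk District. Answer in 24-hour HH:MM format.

1 November 2030 is a Friday, so the first Friday is November 1 and the fourth is November 22.
1 March 2031 is a Saturday, so the first Sunday is March 2 and the third is March 16.
At the standard offset (UTC+02:45), 11:17 UTC + 2h45m = 14:02 Solesk District standard time.
The standard-time date in Solesk District, 14 December 2030, falls between 22 November 2030 and 16 March 2031, so daylight saving is in effect and Solesk District is at UTC+03:45.
11:17 UTC + 3h45m = 15:02 local.

15:02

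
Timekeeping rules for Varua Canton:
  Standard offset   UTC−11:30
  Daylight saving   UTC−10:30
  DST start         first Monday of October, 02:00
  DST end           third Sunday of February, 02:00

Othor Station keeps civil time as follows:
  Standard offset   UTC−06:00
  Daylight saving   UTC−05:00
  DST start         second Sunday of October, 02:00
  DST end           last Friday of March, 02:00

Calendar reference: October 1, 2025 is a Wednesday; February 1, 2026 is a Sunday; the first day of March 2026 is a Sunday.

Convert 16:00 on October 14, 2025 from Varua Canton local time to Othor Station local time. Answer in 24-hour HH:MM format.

1 October 2025 is a Wednesday, so the first Monday is October 6.
1 February 2026 is a Sunday, so the first Sunday is February 1 and the third is February 15.
Daylight saving runs 6 October 2025 – 15 February 2026; October 14, 2025 is inside that window, so Varua Canton is at UTC−10:30.
16:00 Varua Canton + 10h30m = 02:30 UTC (rolling into the next day, 15 October 2025).
1 October 2025 is a Wednesday, so the first Sunday is October 5 and the second is October 12.
1 March 2026 is a Sunday, so Fridays fall on 6, 13, 20, 27; the last is March 27.
At the standard offset (UTC−06:00), 02:30 UTC − 6h = 20:30 Othor Station standard time (rolling into the previous day, 14 October 2025).
The standard-time date in Othor Station, October 14, 2025, lies within the daylight-saving period (12 October 2025 – 27 March 2026), so Othor Station is on daylight time, UTC−05:00.
02:30 UTC − 5h = 21:30 Othor Station (rolling into the previous day, 14 October 2025).

21:30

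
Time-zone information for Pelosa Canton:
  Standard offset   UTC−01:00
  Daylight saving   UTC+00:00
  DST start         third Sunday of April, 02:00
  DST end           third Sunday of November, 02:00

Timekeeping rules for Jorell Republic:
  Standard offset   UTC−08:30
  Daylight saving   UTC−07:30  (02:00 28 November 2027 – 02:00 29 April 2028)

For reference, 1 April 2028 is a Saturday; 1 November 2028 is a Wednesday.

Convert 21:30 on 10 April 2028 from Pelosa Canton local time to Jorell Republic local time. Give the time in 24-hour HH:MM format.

1 April 2028 is a Saturday, so the first Sunday is April 2 and the third is April 16.
1 November 2028 is a Wednesday, so the first Sunday is November 5 and the third is November 19.
Daylight saving runs 16 April – 19 November; 10 April 2028 is outside that window, so Pelosa Canton is on standard time at UTC−01:00.
21:30 Pelosa Canton + 1h = 22:30 UTC.
At the standard offset (UTC−08:30), 22:30 UTC − 8h30m = 14:00 Jorell Republic standard time.
The standard-time date in Jorell Republic, 10 April 2028, lies within the daylight-saving period (28 November 2027 – 29 April 2028), so Jorell Republic is on daylight time, UTC−07:30.
22:30 UTC − 7h30m = 15:00 Jorell Republic.

15:00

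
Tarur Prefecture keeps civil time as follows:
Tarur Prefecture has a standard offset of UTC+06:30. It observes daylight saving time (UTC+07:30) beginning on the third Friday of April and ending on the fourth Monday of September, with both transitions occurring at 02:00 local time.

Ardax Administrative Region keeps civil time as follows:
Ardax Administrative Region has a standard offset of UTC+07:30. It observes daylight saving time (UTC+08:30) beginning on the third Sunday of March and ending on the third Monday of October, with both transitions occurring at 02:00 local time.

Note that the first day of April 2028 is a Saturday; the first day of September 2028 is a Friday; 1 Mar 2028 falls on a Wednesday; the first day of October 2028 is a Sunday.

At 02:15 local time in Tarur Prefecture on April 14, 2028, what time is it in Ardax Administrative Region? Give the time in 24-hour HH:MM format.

04:15

1 April 2028 is a Saturday, so the first Friday is April 7 and the third is April 21.
1 September 2028 is a Friday, so the first Monday is September 4 and the fourth is September 25.
April 14, 2028 does not fall between 21 April and 25 September, so daylight saving is not in effect and Tarur Prefecture is at UTC+06:30.
02:15 Tarur Prefecture − 6h30m = 19:45 UTC (rolling into the previous day, 13 April 2028).
1 March 2028 is a Wednesday, so the first Sunday is March 5 and the third is March 19.
1 October 2028 is a Sunday, so the first Monday is October 2 and the third is October 16.
At the standard offset (UTC+07:30), 19:45 UTC + 7h30m = 03:15 Ardax Administrative Region standard time (rolling into the next day, 14 April 2028).
The standard-time date in Ardax Administrative Region, April 14, 2028, lies within the daylight-saving period (19 March – 16 October), so Ardax Administrative Region is on daylight time, UTC+08:30.
19:45 UTC + 8h30m = 04:15 Ardax Administrative Region (rolling into the next day, 14 April 2028).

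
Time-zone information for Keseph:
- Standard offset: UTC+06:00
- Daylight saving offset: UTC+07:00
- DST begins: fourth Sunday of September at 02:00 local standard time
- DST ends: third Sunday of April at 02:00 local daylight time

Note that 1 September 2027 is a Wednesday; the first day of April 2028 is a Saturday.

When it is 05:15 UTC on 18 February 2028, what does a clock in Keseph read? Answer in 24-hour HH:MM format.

1 September 2027 is a Wednesday, so the first Sunday is September 5 and the fourth is September 26.
1 April 2028 is a Saturday, so the first Sunday is April 2 and the third is April 16.
At the standard offset (UTC+06:00), 05:15 UTC + 6h = 11:15 Keseph standard time.
Daylight saving runs 26 September 2027 – 16 April 2028; the standard-time date in Keseph, 18 February 2028, is inside that window, so Keseph is at UTC+07:00.
05:15 UTC + 7h = 12:15 local.

12:15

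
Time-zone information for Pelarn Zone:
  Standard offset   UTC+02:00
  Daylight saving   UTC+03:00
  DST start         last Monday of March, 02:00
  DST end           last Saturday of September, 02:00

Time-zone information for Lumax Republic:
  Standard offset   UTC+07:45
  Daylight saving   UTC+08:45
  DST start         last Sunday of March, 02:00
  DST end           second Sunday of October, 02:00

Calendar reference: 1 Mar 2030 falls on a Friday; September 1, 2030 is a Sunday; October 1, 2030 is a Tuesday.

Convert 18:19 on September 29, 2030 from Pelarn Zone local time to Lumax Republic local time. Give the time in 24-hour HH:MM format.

1 March 2030 is a Friday, so Mondays fall on 4, 11, 18, 25; the last is March 25.
1 September 2030 is a Sunday, so Saturdays fall on 7, 14, 21, 28; the last is September 28.
September 29, 2030 does not fall between 25 March and 28 September, so daylight saving is not in effect and Pelarn Zone is at UTC+02:00.
18:19 Pelarn Zone − 2h = 16:19 UTC.
1 March 2030 is a Friday, so Sundays fall on 3, 10, 17, 24, 31; the last is March 31.
1 October 2030 is a Tuesday, so the first Sunday is October 6 and the second is October 13.
At the standard offset (UTC+07:45), 16:19 UTC + 7h45m = 00:04 Lumax Republic standard time (rolling into the next day, 30 September 2030).
Daylight saving runs 31 March – 13 October; the standard-time date in Lumax Republic, September 30, 2030, is inside that window, so Lumax Republic is at UTC+08:45.
16:19 UTC + 8h45m = 01:04 Lumax Republic (rolling into the next day, 30 September 2030).

01:04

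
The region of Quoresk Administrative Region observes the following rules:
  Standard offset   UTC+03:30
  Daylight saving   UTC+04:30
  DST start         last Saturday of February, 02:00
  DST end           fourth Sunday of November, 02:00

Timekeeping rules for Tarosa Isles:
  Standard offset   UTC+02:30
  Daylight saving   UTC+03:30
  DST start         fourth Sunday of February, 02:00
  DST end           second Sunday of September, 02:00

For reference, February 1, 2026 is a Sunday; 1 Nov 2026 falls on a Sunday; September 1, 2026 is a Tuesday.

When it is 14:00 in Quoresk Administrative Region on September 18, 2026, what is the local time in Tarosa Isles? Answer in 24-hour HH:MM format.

12:00

1 February 2026 is a Sunday, so Saturdays fall on 7, 14, 21, 28; the last is February 28.
1 November 2026 is a Sunday, so the first Sunday is November 1 and the fourth is November 22.
Daylight saving runs 28 February – 22 November; September 18, 2026 is inside that window, so Quoresk Administrative Region is at UTC+04:30.
14:00 Quoresk Administrative Region − 4h30m = 09:30 UTC.
1 February 2026 is a Sunday, so the first Sunday is February 1 and the fourth is February 22.
1 September 2026 is a Tuesday, so the first Sunday is September 6 and the second is September 13.
At the standard offset (UTC+02:30), 09:30 UTC + 2h30m = 12:00 Tarosa Isles standard time.
The standard-time date in Tarosa Isles, September 18, 2026, does not fall between 22 February and 13 September, so daylight saving is not in effect and Tarosa Isles is at UTC+02:30.
09:30 UTC + 2h30m = 12:00 Tarosa Isles.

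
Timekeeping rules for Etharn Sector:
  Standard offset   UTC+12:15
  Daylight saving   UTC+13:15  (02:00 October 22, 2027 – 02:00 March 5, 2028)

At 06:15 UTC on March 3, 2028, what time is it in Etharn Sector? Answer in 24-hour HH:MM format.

At the standard offset (UTC+12:15), 06:15 UTC + 12h15m = 18:30 Etharn Sector standard time.
The standard-time date in Etharn Sector, March 3, 2028, falls between 22 October 2027 and 5 March 2028, so daylight saving is in effect and Etharn Sector is at UTC+13:15.
06:15 UTC + 13h15m = 19:30 local.

19:30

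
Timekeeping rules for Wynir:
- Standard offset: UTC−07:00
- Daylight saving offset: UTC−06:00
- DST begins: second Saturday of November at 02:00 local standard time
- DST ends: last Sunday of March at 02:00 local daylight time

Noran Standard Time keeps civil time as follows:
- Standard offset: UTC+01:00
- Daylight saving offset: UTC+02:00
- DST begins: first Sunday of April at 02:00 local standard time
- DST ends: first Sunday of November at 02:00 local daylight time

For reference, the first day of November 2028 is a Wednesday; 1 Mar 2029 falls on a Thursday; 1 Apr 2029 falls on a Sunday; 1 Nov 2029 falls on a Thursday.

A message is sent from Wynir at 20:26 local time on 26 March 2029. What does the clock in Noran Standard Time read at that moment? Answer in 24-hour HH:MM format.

04:26

1 November 2028 is a Wednesday, so the first Saturday is November 4 and the second is November 11.
1 March 2029 is a Thursday, so Sundays fall on 4, 11, 18, 25; the last is March 25.
26 March 2029 is outside the daylight-saving period (11 November 2028 – 25 March 2029), so Wynir is on standard time, UTC−07:00.
20:26 Wynir + 7h = 03:26 UTC (rolling into the next day, 27 March 2029).
1 April 2029 is a Sunday, so the first Sunday is April 1.
1 November 2029 is a Thursday, so the first Sunday is November 4.
At the standard offset (UTC+01:00), 03:26 UTC + 1h = 04:26 Noran Standard Time standard time.
Daylight saving runs 1 April – 4 November; the standard-time date in Noran Standard Time, 27 March 2029, is outside that window, so Noran Standard Time is on standard time at UTC+01:00.
03:26 UTC + 1h = 04:26 Noran Standard Time.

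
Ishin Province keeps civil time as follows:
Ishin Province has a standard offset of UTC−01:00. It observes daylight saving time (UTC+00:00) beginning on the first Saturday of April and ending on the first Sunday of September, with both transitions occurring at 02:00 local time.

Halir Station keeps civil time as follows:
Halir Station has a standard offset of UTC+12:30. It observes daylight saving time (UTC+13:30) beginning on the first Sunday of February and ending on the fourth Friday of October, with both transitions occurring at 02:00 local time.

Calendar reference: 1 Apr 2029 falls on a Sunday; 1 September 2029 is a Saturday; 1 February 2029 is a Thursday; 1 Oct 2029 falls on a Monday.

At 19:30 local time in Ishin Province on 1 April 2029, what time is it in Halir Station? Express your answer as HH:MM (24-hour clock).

10:00

1 April 2029 is a Sunday, so the first Saturday is April 7.
1 September 2029 is a Saturday, so the first Sunday is September 2.
Daylight saving runs 7 April – 2 September; 1 April 2029 is outside that window, so Ishin Province is on standard time at UTC−01:00.
19:30 Ishin Province + 1h = 20:30 UTC.
1 February 2029 is a Thursday, so the first Sunday is February 4.
1 October 2029 is a Monday, so the first Friday is October 5 and the fourth is October 26.
At the standard offset (UTC+12:30), 20:30 UTC + 12h30m = 09:00 Halir Station standard time (rolling into the next day, 2 April 2029).
The standard-time date in Halir Station, 2 April 2029, lies within the daylight-saving period (4 February – 26 October), so Halir Station is on daylight time, UTC+13:30.
20:30 UTC + 13h30m = 10:00 Halir Station (rolling into the next day, 2 April 2029).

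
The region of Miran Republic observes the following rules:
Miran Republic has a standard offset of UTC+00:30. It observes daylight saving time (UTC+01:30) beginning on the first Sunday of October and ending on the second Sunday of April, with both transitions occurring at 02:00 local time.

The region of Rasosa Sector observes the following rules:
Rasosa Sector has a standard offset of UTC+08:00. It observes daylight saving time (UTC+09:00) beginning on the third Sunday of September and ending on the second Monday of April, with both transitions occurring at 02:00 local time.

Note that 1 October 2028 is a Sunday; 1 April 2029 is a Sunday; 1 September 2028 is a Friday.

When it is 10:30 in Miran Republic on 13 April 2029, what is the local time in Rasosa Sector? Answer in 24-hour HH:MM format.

18:00

1 October 2028 is a Sunday, so the first Sunday is October 1.
1 April 2029 is a Sunday, so the first Sunday is April 1 and the second is April 8.
13 April 2029 is outside the daylight-saving period (1 October 2028 – 8 April 2029), so Miran Republic is on standard time, UTC+00:30.
10:30 Miran Republic − 0h30m = 10:00 UTC.
1 September 2028 is a Friday, so the first Sunday is September 3 and the third is September 17.
1 April 2029 is a Sunday, so the first Monday is April 2 and the second is April 9.
At the standard offset (UTC+08:00), 10:00 UTC + 8h = 18:00 Rasosa Sector standard time.
The standard-time date in Rasosa Sector, 13 April 2029, does not fall between 17 September 2028 and 9 April 2029, so daylight saving is not in effect and Rasosa Sector is at UTC+08:00.
10:00 UTC + 8h = 18:00 Rasosa Sector.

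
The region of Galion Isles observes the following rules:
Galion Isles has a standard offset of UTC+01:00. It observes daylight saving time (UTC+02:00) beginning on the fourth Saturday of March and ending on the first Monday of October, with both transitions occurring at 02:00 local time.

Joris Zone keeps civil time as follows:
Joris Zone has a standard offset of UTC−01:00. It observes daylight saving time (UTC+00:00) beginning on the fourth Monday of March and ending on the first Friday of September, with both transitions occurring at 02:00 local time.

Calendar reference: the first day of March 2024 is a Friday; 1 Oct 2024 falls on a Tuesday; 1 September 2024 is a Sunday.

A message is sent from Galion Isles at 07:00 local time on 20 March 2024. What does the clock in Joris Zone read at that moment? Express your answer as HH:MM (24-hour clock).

05:00

1 March 2024 is a Friday, so the first Saturday is March 2 and the fourth is March 23.
1 October 2024 is a Tuesday, so the first Monday is October 7.
Daylight saving runs 23 March – 7 October; 20 March 2024 is outside that window, so Galion Isles is on standard time at UTC+01:00.
07:00 Galion Isles − 1h = 06:00 UTC.
1 March 2024 is a Friday, so the first Monday is March 4 and the fourth is March 25.
1 September 2024 is a Sunday, so the first Friday is September 6.
At the standard offset (UTC−01:00), 06:00 UTC − 1h = 05:00 Joris Zone standard time.
Daylight saving runs 25 March – 6 September; the standard-time date in Joris Zone, 20 March 2024, is outside that window, so Joris Zone is on standard time at UTC−01:00.
06:00 UTC − 1h = 05:00 Joris Zone.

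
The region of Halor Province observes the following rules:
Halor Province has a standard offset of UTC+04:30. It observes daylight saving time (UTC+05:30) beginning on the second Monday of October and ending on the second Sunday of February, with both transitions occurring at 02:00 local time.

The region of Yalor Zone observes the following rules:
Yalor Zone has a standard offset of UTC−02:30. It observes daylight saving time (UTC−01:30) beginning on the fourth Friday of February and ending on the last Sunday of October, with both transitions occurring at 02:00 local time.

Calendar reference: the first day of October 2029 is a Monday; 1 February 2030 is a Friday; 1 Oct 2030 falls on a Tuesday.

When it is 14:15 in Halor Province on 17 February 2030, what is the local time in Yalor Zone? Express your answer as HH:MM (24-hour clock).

1 October 2029 is a Monday, so the first Monday is October 1 and the second is October 8.
1 February 2030 is a Friday, so the first Sunday is February 3 and the second is February 10.
17 February 2030 does not fall between 8 October 2029 and 10 February 2030, so daylight saving is not in effect and Halor Province is at UTC+04:30.
14:15 Halor Province − 4h30m = 09:45 UTC.
1 February 2030 is a Friday, so the first Friday is February 1 and the fourth is February 22.
1 October 2030 is a Tuesday, so Sundays fall on 6, 13, 20, 27; the last is October 27.
At the standard offset (UTC−02:30), 09:45 UTC − 2h30m = 07:15 Yalor Zone standard time.
The standard-time date in Yalor Zone, 17 February 2030, is outside the daylight-saving period (22 February – 27 October), so Yalor Zone is on standard time, UTC−02:30.
09:45 UTC − 2h30m = 07:15 Yalor Zone.

07:15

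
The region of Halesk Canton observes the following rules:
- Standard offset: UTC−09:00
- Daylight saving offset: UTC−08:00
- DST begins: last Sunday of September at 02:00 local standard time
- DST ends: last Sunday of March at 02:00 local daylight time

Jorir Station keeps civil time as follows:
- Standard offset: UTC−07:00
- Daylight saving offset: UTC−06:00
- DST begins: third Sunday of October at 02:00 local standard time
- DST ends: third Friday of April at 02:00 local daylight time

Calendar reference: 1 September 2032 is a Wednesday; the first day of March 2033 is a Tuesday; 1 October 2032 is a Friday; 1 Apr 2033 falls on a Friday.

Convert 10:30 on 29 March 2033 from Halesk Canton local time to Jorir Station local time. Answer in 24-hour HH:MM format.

1 September 2032 is a Wednesday, so Sundays fall on 5, 12, 19, 26; the last is September 26.
1 March 2033 is a Tuesday, so Sundays fall on 6, 13, 20, 27; the last is March 27.
29 March 2033 does not fall between 26 September 2032 and 27 March 2033, so daylight saving is not in effect and Halesk Canton is at UTC−09:00.
10:30 Halesk Canton + 9h = 19:30 UTC.
1 October 2032 is a Friday, so the first Sunday is October 3 and the third is October 17.
1 April 2033 is a Friday, so the first Friday is April 1 and the third is April 15.
At the standard offset (UTC−07:00), 19:30 UTC − 7h = 12:30 Jorir Station standard time.
The standard-time date in Jorir Station, 29 March 2033, lies within the daylight-saving period (17 October 2032 – 15 April 2033), so Jorir Station is on daylight time, UTC−06:00.
19:30 UTC − 6h = 13:30 Jorir Station.

13:30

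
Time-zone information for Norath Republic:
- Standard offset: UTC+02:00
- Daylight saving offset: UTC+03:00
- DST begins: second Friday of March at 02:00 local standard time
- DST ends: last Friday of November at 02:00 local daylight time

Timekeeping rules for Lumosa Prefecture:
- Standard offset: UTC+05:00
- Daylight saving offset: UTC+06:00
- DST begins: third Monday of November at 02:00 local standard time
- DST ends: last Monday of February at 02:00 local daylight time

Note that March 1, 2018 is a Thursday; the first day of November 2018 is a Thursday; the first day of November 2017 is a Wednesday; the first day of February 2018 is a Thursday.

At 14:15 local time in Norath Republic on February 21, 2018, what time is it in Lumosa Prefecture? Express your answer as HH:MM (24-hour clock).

1 March 2018 is a Thursday, so the first Friday is March 2 and the second is March 9.
1 November 2018 is a Thursday, so Fridays fall on 2, 9, 16, 23, 30; the last is November 30.
February 21, 2018 is outside the daylight-saving period (9 March – 30 November), so Norath Republic is on standard time, UTC+02:00.
14:15 Norath Republic − 2h = 12:15 UTC.
1 November 2017 is a Wednesday, so the first Monday is November 6 and the third is November 20.
1 February 2018 is a Thursday, so Mondays fall on 5, 12, 19, 26; the last is February 26.
At the standard offset (UTC+05:00), 12:15 UTC + 5h = 17:15 Lumosa Prefecture standard time.
The standard-time date in Lumosa Prefecture, February 21, 2018, lies within the daylight-saving period (20 November 2017 – 26 February 2018), so Lumosa Prefecture is on daylight time, UTC+06:00.
12:15 UTC + 6h = 18:15 Lumosa Prefecture.

18:15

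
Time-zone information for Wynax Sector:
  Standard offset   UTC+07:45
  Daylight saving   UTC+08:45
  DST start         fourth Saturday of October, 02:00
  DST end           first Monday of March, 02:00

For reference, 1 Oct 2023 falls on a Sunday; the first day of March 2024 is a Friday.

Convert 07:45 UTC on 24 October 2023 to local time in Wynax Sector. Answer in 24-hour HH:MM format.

15:30

1 October 2023 is a Sunday, so the first Saturday is October 7 and the fourth is October 28.
1 March 2024 is a Friday, so the first Monday is March 4.
At the standard offset (UTC+07:45), 07:45 UTC + 7h45m = 15:30 Wynax Sector standard time.
Daylight saving runs 28 October 2023 – 4 March 2024; the standard-time date in Wynax Sector, 24 October 2023, is outside that window, so Wynax Sector is on standard time at UTC+07:45.
07:45 UTC + 7h45m = 15:30 local.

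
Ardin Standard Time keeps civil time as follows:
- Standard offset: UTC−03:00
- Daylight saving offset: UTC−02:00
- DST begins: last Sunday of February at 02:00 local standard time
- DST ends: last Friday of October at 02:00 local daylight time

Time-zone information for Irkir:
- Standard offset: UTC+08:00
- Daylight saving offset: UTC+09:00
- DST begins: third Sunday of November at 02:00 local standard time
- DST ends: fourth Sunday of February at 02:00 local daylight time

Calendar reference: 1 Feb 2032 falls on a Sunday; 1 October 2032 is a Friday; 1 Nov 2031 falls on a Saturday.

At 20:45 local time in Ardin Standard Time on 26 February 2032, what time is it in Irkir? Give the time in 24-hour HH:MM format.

07:45

1 February 2032 is a Sunday, so Sundays fall on 1, 8, 15, 22, 29; the last is February 29.
1 October 2032 is a Friday, so Fridays fall on 1, 8, 15, 22, 29; the last is October 29.
Daylight saving runs 29 February – 29 October; 26 February 2032 is outside that window, so Ardin Standard Time is on standard time at UTC−03:00.
20:45 Ardin Standard Time + 3h = 23:45 UTC.
1 November 2031 is a Saturday, so the first Sunday is November 2 and the third is November 16.
1 February 2032 is a Sunday, so the first Sunday is February 1 and the fourth is February 22.
At the standard offset (UTC+08:00), 23:45 UTC + 8h = 07:45 Irkir standard time (rolling into the next day, 27 February 2032).
The standard-time date in Irkir, 27 February 2032, is outside the daylight-saving period (16 November 2031 – 22 February 2032), so Irkir is on standard time, UTC+08:00.
23:45 UTC + 8h = 07:45 Irkir (rolling into the next day, 27 February 2032).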